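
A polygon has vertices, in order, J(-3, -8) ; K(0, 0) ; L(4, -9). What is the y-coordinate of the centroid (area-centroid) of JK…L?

-17/3

Apply the surveyor's formula. First the cross-terms c_i = x_i·y_{i+1} − x_{i+1}·y_i:
  0, 0, -59  ⇒  2A = -59, A = -29.5.
Then Σ (y_i + y_{i+1})·c_i = 1003, so ȳ = 1003 / (6·(-29.5)) = -17/3.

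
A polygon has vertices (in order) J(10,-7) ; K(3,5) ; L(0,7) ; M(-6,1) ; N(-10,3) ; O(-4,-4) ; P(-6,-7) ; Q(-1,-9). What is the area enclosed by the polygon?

J→K: (10)(5) − (3)(-7) = 71
K→L: (3)(7) − (0)(5) = 21
L→M: (0)(1) − (-6)(7) = 42
M→N: (-6)(3) − (-10)(1) = -8
N→O: (-10)(-4) − (-4)(3) = 52
O→P: (-4)(-7) − (-6)(-4) = 4
P→Q: (-6)(-9) − (-1)(-7) = 47
Q→J: (-1)(-7) − (10)(-9) = 97
Σ = 326
Area = |Σ|/2 = 163.

163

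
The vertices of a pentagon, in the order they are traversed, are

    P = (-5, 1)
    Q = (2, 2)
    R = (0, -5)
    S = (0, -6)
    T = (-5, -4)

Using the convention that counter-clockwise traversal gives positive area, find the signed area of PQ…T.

Σ = (-12) + (-10) + (0) + (-30) + (-25) = -77
Signed area = Σ/2 = -38.5 (negative ⇒ clockwise traversal).

-38.5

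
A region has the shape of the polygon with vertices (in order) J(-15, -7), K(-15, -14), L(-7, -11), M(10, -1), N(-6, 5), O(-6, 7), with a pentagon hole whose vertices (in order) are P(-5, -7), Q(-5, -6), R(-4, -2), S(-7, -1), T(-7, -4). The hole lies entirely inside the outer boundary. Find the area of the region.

223.5

Outer boundary:
Σ = (105) + (67) + (117) + (44) + (-12) + (147) = 468
Area = |Σ|/2 = 234.
Hole:
Σ = (-5) + (-14) + (-10) + (21) + (29) = 21
Area = |Σ|/2 = 10.5.
Net area = 234 − 10.5 = 223.5.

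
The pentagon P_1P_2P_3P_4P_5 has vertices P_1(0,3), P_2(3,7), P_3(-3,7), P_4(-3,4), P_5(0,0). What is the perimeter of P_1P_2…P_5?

22

|P_1P_2| = √((3)² + (4)²) = √25 = 5
|P_2P_3| = √((-6)² + (0)²) = √36 = 6
|P_3P_4| = √((0)² + (-3)²) = √9 = 3
|P_4P_5| = √((3)² + (-4)²) = √25 = 5
|P_5P_1| = √((0)² + (3)²) = √9 = 3
Perimeter = 5 + 6 + 3 + 5 + 3 = 22.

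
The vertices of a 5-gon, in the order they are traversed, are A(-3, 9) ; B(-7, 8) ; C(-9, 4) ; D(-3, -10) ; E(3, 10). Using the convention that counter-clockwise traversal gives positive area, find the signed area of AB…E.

121

Cross-terms: 39, 44, 102, 0, 57  ⇒  Σ = 242
Signed area = Σ/2 = 121 (positive ⇒ counter-clockwise traversal).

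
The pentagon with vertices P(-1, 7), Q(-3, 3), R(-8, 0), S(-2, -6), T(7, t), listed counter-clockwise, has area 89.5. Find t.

2

The doubled signed area Σ (x_i y_{i+1} − x_{i+1} y_i) is linear in t.
With t=0 it equals 181; the coefficient of t is -1 (from the two edges through T).
So -1·t + 181 = 2·89.5 = 179 ⇒ t = 2.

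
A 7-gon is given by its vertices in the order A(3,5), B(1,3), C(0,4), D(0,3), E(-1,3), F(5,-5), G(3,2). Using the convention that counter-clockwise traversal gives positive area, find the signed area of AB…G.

Cross-terms: 4, 4, 0, 3, -10, 25, 9  ⇒  Σ = 35
Signed area = Σ/2 = 17.5 (positive ⇒ counter-clockwise traversal).

17.5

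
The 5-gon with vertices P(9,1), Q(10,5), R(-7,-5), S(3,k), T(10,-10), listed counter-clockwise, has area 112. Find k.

Write out the shoelace sum; only the two edges meeting at S involve k:
2·Area = [((-7)·k − 3·(-5)) + (3·(-10) − 10·k)] + 120
       = -17·k + 105 = 224
⇒ k = -7.

-7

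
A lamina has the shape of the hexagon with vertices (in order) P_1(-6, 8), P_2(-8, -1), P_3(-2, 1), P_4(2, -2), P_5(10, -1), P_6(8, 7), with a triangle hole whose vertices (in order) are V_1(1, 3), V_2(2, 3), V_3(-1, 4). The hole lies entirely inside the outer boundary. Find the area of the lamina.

131.5

Outer boundary:
Apply Gauss's area formula: 2A = Σ (x_i·y_{i+1} − x_{i+1}·y_i), indices taken mod 6.
Cross-terms: 70, -10, 2, 18, 78, 106  ⇒  Σ = 264
Area = |Σ|/2 = 132.
Hole:
Σ = (-3) + (11) + (-7) = 1
Area = |Σ|/2 = 0.5.
Net area = 132 − 0.5 = 131.5.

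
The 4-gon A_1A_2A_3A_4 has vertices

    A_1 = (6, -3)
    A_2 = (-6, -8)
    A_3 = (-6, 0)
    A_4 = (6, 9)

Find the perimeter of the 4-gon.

|A_1A_2| = √((-12)² + (-5)²) = √169 = 13
|A_2A_3| = √((0)² + (8)²) = √64 = 8
|A_3A_4| = √((12)² + (9)²) = √225 = 15
|A_4A_1| = √((0)² + (-12)²) = √144 = 12
Perimeter = 13 + 8 + 15 + 12 = 48.

48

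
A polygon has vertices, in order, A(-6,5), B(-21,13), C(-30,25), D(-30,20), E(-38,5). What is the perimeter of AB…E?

86

|AB| = √((-15)² + (8)²) = √289 = 17
|BC| = √((-9)² + (12)²) = √225 = 15
|CD| = √((0)² + (-5)²) = √25 = 5
|DE| = √((-8)² + (-15)²) = √289 = 17
|EA| = √((32)² + (0)²) = √1024 = 32
Perimeter = 17 + 15 + 5 + 17 + 32 = 86.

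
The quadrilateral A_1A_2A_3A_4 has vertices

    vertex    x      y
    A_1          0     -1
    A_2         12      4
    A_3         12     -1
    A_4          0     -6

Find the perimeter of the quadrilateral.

36

|A_1A_2| = √((12)² + (5)²) = √169 = 13
|A_2A_3| = √((0)² + (-5)²) = √25 = 5
|A_3A_4| = √((-12)² + (-5)²) = √169 = 13
|A_4A_1| = √((0)² + (5)²) = √25 = 5
Perimeter = 13 + 5 + 13 + 5 = 36.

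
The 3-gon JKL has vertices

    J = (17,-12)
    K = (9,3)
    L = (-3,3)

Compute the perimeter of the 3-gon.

54

|JK| = √((-8)² + (15)²) = √289 = 17
|KL| = √((-12)² + (0)²) = √144 = 12
|LJ| = √((20)² + (-15)²) = √625 = 25
Perimeter = 17 + 12 + 25 = 54.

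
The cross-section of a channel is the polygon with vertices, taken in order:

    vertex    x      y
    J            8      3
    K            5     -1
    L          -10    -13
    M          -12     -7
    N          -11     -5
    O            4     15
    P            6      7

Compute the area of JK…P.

223

Apply the surveyor's formula: 2A = Σ (x_i·y_{i+1} − x_{i+1}·y_i), indices taken mod 7.
Σ = (-23) + (-75) + (-86) + (-17) + (-145) + (-62) + (-38) = -446
Area = |Σ|/2 = 223.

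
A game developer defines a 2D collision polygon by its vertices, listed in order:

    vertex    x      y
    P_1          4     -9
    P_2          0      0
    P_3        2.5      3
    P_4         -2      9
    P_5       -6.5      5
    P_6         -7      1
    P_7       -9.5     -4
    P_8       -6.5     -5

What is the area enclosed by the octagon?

Apply the shoelace formula: 2A = Σ (x_i·y_{i+1} − x_{i+1}·y_i), indices taken mod 8.
Σ = (0) + (0) + (28.5) + (48.5) + (28.5) + (37.5) + (21.5) + (78.5) = 243
Area = |Σ|/2 = 121.5.

121.5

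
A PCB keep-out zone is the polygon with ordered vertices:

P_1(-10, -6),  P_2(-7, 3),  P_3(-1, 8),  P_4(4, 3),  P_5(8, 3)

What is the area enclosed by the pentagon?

Apply the surveyor's formula: 2A = Σ (x_i·y_{i+1} − x_{i+1}·y_i), indices taken mod 5.
Cross-terms: -72, -53, -35, -12, -18  ⇒  Σ = -190
Area = |Σ|/2 = 95.

95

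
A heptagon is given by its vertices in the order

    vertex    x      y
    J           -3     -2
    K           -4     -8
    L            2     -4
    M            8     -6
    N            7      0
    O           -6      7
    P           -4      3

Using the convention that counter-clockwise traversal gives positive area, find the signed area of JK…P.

93

Σ = (16) + (32) + (20) + (42) + (49) + (10) + (17) = 186
Signed area = Σ/2 = 93 (positive ⇒ counter-clockwise traversal).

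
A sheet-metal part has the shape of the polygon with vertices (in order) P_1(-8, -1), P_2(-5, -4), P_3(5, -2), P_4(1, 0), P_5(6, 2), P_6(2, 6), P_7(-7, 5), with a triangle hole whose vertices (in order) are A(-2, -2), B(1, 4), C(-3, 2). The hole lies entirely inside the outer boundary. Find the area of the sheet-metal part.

87

Outer boundary:
Σ = (27) + (30) + (2) + (2) + (32) + (52) + (47) = 192
Area = |Σ|/2 = 96.
Hole:
Apply Gauss's area formula: 2A = Σ (x_i·y_{i+1} − x_{i+1}·y_i), indices taken mod 3.
Σ = (-6) + (14) + (10) = 18
Area = |Σ|/2 = 9.
Net area = 96 − 9 = 87.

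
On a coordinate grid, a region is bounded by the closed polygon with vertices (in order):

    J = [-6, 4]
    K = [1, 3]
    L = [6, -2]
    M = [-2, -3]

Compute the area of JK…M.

J→K: (-6)(3) − (1)(4) = -22
K→L: (1)(-2) − (6)(3) = -20
L→M: (6)(-3) − (-2)(-2) = -22
M→J: (-2)(4) − (-6)(-3) = -26
Σ = -90
Area = |Σ|/2 = 45.

45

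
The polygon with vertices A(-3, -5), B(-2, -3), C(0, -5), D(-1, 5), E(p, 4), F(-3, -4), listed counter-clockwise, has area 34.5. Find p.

-6

Write out the shoelace sum; only the two edges meeting at E involve p:
2·Area = [((-1)·4 − p·5) + (p·(-4) − (-3)·4)] + 7
       = -9·p + 15 = 69
⇒ p = -6.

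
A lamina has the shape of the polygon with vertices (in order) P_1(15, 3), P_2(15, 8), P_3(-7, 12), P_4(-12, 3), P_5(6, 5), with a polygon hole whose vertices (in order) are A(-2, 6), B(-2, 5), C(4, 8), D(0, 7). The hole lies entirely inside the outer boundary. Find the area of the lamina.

145.5

Outer boundary:
Apply the shoelace (surveyor's) formula: 2A = Σ (x_i·y_{i+1} − x_{i+1}·y_i), indices taken mod 5.
Σ = (75) + (236) + (123) + (-78) + (-57) = 299
Area = |Σ|/2 = 149.5.
Hole:
Σ = (2) + (-36) + (28) + (14) = 8
Area = |Σ|/2 = 4.
Net area = 149.5 − 4 = 145.5.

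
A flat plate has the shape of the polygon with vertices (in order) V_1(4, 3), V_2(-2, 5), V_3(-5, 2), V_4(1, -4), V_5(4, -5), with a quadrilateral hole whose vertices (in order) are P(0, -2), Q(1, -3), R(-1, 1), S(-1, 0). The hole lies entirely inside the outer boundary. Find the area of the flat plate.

Outer boundary:
V_1→V_2: (4)(5) − (-2)(3) = 26
V_2→V_3: (-2)(2) − (-5)(5) = 21
V_3→V_4: (-5)(-4) − (1)(2) = 18
V_4→V_5: (1)(-5) − (4)(-4) = 11
V_5→V_1: (4)(3) − (4)(-5) = 32
Σ = 108
Area = |Σ|/2 = 54.
Hole:
Apply the shoelace formula: 2A = Σ (x_i·y_{i+1} − x_{i+1}·y_i), indices taken mod 4.
Cross-terms: 2, -2, 1, 2  ⇒  Σ = 3
Area = |Σ|/2 = 1.5.
Net area = 54 − 1.5 = 52.5.

52.5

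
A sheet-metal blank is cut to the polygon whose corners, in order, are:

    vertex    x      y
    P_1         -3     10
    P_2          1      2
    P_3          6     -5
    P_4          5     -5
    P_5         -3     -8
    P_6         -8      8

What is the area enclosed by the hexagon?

Apply the surveyor's formula: 2A = Σ (x_i·y_{i+1} − x_{i+1}·y_i), indices taken mod 6.
Σ = (-16) + (-17) + (-5) + (-55) + (-88) + (-56) = -237
Area = |Σ|/2 = 118.5.

118.5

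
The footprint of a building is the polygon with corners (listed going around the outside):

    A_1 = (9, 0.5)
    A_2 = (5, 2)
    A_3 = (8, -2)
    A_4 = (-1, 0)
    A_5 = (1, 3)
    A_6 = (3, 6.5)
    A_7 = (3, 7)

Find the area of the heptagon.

Apply the shoelace formula: 2A = Σ (x_i·y_{i+1} − x_{i+1}·y_i), indices taken mod 7.
Cross-terms: 15.5, -26, -2, -3, -2.5, 1.5, -61.5  ⇒  Σ = -78
Area = |Σ|/2 = 39.

39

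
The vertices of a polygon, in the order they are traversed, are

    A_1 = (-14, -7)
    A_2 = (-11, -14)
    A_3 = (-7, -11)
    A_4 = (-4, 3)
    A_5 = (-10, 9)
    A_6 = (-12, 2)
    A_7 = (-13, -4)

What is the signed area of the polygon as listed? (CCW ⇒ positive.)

Apply the shoelace formula: 2A = Σ (x_i·y_{i+1} − x_{i+1}·y_i), indices taken mod 7.
Σ = (119) + (23) + (-65) + (-6) + (88) + (74) + (35) = 268
Signed area = Σ/2 = 134 (positive ⇒ counter-clockwise traversal).

134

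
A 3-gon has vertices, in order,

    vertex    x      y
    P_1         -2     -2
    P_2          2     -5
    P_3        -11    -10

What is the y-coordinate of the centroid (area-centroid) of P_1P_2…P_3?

Apply the surveyor's formula. First the cross-terms c_i = x_i·y_{i+1} − x_{i+1}·y_i:
  14, -75, 2  ⇒  2A = -59, A = -29.5.
Then Σ (y_i + y_{i+1})·c_i = 1003, so ȳ = 1003 / (6·(-29.5)) = -17/3.

-17/3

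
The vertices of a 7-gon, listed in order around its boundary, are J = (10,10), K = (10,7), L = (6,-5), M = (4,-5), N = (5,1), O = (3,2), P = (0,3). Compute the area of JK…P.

Apply the shoelace formula: 2A = Σ (x_i·y_{i+1} − x_{i+1}·y_i), indices taken mod 7.
Cross-terms: -30, -92, -10, 29, 7, 9, -30  ⇒  Σ = -117
Area = |Σ|/2 = 58.5.

58.5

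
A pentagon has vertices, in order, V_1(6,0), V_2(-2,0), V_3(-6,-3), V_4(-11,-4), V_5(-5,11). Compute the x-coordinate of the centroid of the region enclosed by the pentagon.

Apply Gauss's area formula. First the cross-terms c_i = x_i·y_{i+1} − x_{i+1}·y_i:
  0, 6, -9, -141, -66  ⇒  2A = -210, A = -105.
Then Σ (x_i + x_{i+1})·c_i = 2295, so x̄ = 2295 / (6·(-105)) = -51/14.

-51/14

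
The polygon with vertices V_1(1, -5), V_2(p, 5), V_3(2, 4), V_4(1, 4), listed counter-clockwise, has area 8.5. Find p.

Write out the shoelace sum; only the two edges meeting at V_2 involve p:
2·Area = [(1·5 − p·(-5)) + (p·4 − 2·5)] + -5
       = 9·p + -10 = 17
⇒ p = 3.

3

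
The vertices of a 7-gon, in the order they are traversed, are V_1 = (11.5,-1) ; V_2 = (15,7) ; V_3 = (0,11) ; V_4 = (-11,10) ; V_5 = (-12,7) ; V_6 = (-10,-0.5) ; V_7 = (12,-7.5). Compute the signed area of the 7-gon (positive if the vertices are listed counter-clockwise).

327.875

Apply Gauss's area formula: 2A = Σ (x_i·y_{i+1} − x_{i+1}·y_i), indices taken mod 7.
Cross-terms: 95.5, 165, 121, 43, 76, 81, 74.25  ⇒  Σ = 655.75
Signed area = Σ/2 = 327.875 (positive ⇒ counter-clockwise traversal).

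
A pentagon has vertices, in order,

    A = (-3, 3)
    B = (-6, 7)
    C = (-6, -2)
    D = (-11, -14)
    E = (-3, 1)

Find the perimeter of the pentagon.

46

|AB| = √((-3)² + (4)²) = √25 = 5
|BC| = √((0)² + (-9)²) = √81 = 9
|CD| = √((-5)² + (-12)²) = √169 = 13
|DE| = √((8)² + (15)²) = √289 = 17
|EA| = √((0)² + (2)²) = √4 = 2
Perimeter = 5 + 9 + 13 + 17 + 2 = 46.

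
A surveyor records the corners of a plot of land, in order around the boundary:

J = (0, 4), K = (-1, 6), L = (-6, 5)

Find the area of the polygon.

5.5

J→K: (0)(6) − (-1)(4) = 4
K→L: (-1)(5) − (-6)(6) = 31
L→J: (-6)(4) − (0)(5) = -24
Σ = 11
Area = |Σ|/2 = 5.5.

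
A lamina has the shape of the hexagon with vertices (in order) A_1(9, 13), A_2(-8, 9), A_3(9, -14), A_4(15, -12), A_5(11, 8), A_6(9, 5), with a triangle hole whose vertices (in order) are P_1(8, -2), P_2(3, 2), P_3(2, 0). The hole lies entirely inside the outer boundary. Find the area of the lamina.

305.5

Outer boundary:
Σ = (185) + (31) + (102) + (252) + (-17) + (72) = 625
Area = |Σ|/2 = 312.5.
Hole:
Apply the shoelace (surveyor's) formula: 2A = Σ (x_i·y_{i+1} − x_{i+1}·y_i), indices taken mod 3.
P_1→P_2: (8)(2) − (3)(-2) = 22
P_2→P_3: (3)(0) − (2)(2) = -4
P_3→P_1: (2)(-2) − (8)(0) = -4
Σ = 14
Area = |Σ|/2 = 7.
Net area = 312.5 − 7 = 305.5.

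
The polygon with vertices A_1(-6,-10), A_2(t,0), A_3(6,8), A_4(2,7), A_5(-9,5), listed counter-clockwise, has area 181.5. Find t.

8

Write out the shoelace sum; only the two edges meeting at A_2 involve t:
2·Area = [((-6)·0 − t·(-10)) + (t·8 − 6·0)] + 219
       = 18·t + 219 = 363
⇒ t = 8.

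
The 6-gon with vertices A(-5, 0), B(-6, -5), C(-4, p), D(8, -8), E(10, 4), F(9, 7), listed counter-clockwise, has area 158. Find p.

The doubled signed area Σ (x_i y_{i+1} − x_{i+1} y_i) is linear in p.
With p=0 it equals 218; the coefficient of p is -14 (from the two edges through C).
So -14·p + 218 = 2·158 = 316 ⇒ p = -7.

-7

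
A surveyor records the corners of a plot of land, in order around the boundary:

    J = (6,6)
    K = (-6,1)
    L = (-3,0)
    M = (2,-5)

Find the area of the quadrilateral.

51

J→K: (6)(1) − (-6)(6) = 42
K→L: (-6)(0) − (-3)(1) = 3
L→M: (-3)(-5) − (2)(0) = 15
M→J: (2)(6) − (6)(-5) = 42
Σ = 102
Area = |Σ|/2 = 51.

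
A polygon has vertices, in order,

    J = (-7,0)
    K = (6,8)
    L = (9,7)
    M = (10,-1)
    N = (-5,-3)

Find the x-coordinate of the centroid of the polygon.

606/221

Apply the surveyor's formula. First the cross-terms c_i = x_i·y_{i+1} − x_{i+1}·y_i:
  -56, -30, -79, -35, -21  ⇒  2A = -221, A = -110.5.
Then Σ (x_i + x_{i+1})·c_i = -1818, so x̄ = -1818 / (6·(-110.5)) = 606/221.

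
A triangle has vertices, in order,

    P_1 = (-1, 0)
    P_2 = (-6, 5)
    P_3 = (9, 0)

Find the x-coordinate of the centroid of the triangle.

2/3

Apply the shoelace (surveyor's) formula. First the cross-terms c_i = x_i·y_{i+1} − x_{i+1}·y_i:
  -5, -45, 0  ⇒  2A = -50, A = -25.
Then Σ (x_i + x_{i+1})·c_i = -100, so x̄ = -100 / (6·(-25)) = 2/3.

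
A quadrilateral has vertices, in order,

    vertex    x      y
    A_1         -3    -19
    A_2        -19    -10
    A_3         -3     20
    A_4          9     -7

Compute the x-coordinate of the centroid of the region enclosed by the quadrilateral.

Apply Gauss's area formula. First the cross-terms c_i = x_i·y_{i+1} − x_{i+1}·y_i:
  -331, -410, -159, -192  ⇒  2A = -1092, A = -546.
Then Σ (x_i + x_{i+1})·c_i = 14196, so x̄ = 14196 / (6·(-546)) = -13/3.

-13/3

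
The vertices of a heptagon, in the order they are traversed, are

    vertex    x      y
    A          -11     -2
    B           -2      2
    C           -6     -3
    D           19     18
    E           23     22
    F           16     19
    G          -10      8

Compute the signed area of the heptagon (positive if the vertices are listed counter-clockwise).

228

Σ = (-26) + (18) + (-51) + (4) + (85) + (318) + (108) = 456
Signed area = Σ/2 = 228 (positive ⇒ counter-clockwise traversal).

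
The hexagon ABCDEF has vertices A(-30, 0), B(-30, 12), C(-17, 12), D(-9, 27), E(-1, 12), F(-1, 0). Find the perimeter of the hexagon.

|AB| = √((0)² + (12)²) = √144 = 12
|BC| = √((13)² + (0)²) = √169 = 13
|CD| = √((8)² + (15)²) = √289 = 17
|DE| = √((8)² + (-15)²) = √289 = 17
|EF| = √((0)² + (-12)²) = √144 = 12
|FA| = √((-29)² + (0)²) = √841 = 29
Perimeter = 12 + 13 + 17 + 17 + 12 + 29 = 100.

100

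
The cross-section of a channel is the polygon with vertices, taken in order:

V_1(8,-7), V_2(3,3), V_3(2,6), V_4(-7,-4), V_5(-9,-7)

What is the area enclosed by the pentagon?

Σ = (45) + (12) + (34) + (13) + (119) = 223
Area = |Σ|/2 = 111.5.

111.5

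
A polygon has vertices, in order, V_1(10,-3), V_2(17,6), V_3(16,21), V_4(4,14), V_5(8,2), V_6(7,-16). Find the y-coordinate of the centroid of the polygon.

Apply the surveyor's formula. First the cross-terms c_i = x_i·y_{i+1} − x_{i+1}·y_i:
  111, 261, 140, -104, -142, 139  ⇒  2A = 405, A = 202.5.
Then Σ (y_i + y_{i+1})·c_i = 9963, so ȳ = 9963 / (6·202.5) = 8.2.

8.2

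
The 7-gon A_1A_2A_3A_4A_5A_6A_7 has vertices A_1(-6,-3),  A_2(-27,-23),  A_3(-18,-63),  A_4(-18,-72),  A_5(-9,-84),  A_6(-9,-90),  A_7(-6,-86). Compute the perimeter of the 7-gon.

|A_1A_2| = √((-21)² + (-20)²) = √841 = 29
|A_2A_3| = √((9)² + (-40)²) = √1681 = 41
|A_3A_4| = √((0)² + (-9)²) = √81 = 9
|A_4A_5| = √((9)² + (-12)²) = √225 = 15
|A_5A_6| = √((0)² + (-6)²) = √36 = 6
|A_6A_7| = √((3)² + (4)²) = √25 = 5
|A_7A_1| = √((0)² + (83)²) = √6889 = 83
Perimeter = 29 + 41 + 9 + 15 + 6 + 5 + 83 = 188.

188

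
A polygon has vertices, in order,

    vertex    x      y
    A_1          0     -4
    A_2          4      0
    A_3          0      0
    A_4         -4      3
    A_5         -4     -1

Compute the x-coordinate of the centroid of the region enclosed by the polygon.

Apply Gauss's area formula. First the cross-terms c_i = x_i·y_{i+1} − x_{i+1}·y_i:
  16, 0, 0, 16, 16  ⇒  2A = 48, A = 24.
Then Σ (x_i + x_{i+1})·c_i = -128, so x̄ = -128 / (6·24) = -8/9.

-8/9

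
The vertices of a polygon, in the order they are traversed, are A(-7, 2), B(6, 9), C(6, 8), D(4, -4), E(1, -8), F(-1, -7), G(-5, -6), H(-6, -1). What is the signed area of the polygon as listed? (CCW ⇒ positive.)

Σ = (-75) + (-6) + (-56) + (-28) + (-15) + (-29) + (-31) + (-19) = -259
Signed area = Σ/2 = -129.5 (negative ⇒ clockwise traversal).

-129.5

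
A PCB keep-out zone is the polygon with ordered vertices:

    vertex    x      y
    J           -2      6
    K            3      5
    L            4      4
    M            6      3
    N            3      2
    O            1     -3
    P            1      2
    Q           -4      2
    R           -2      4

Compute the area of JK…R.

Apply the shoelace (surveyor's) formula: 2A = Σ (x_i·y_{i+1} − x_{i+1}·y_i), indices taken mod 9.
J→K: (-2)(5) − (3)(6) = -28
K→L: (3)(4) − (4)(5) = -8
L→M: (4)(3) − (6)(4) = -12
M→N: (6)(2) − (3)(3) = 3
N→O: (3)(-3) − (1)(2) = -11
O→P: (1)(2) − (1)(-3) = 5
P→Q: (1)(2) − (-4)(2) = 10
Q→R: (-4)(4) − (-2)(2) = -12
R→J: (-2)(6) − (-2)(4) = -4
Σ = -57
Area = |Σ|/2 = 28.5.

28.5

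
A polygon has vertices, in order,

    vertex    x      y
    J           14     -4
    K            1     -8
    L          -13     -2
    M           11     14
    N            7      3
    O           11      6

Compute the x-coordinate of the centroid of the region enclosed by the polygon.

706/279

Apply Gauss's area formula. First the cross-terms c_i = x_i·y_{i+1} − x_{i+1}·y_i:
  -108, -106, -160, -65, 9, -128  ⇒  2A = -558, A = -279.
Then Σ (x_i + x_{i+1})·c_i = -4236, so x̄ = -4236 / (6·(-279)) = 706/279.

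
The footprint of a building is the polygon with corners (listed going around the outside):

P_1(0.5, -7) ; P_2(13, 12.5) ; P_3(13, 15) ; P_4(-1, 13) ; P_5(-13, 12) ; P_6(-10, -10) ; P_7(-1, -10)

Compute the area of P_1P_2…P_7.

Σ = (97.25) + (32.5) + (184) + (157) + (250) + (90) + (12) = 822.75
Area = |Σ|/2 = 411.375.

411.375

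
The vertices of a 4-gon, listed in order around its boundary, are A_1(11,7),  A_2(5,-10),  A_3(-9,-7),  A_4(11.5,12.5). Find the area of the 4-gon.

Σ = (-145) + (-125) + (-32) + (-57) = -359
Area = |Σ|/2 = 179.5.

179.5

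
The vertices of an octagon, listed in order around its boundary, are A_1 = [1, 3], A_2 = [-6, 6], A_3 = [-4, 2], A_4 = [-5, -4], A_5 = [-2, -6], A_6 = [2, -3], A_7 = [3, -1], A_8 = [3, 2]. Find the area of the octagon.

Σ = (24) + (12) + (26) + (22) + (18) + (7) + (9) + (7) = 125
Area = |Σ|/2 = 62.5.

62.5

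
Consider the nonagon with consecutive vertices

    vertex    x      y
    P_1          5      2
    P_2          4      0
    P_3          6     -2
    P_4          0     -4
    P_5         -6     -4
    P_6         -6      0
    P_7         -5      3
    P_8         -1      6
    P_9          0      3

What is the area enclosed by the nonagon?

75.5

Apply Gauss's area formula: 2A = Σ (x_i·y_{i+1} − x_{i+1}·y_i), indices taken mod 9.
Σ = (-8) + (-8) + (-24) + (-24) + (-24) + (-18) + (-27) + (-3) + (-15) = -151
Area = |Σ|/2 = 75.5.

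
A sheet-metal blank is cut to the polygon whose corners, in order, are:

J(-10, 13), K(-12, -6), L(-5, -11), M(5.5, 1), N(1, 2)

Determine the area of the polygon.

208.25

Apply the shoelace formula: 2A = Σ (x_i·y_{i+1} − x_{i+1}·y_i), indices taken mod 5.
Σ = (216) + (102) + (55.5) + (10) + (33) = 416.5
Area = |Σ|/2 = 208.25.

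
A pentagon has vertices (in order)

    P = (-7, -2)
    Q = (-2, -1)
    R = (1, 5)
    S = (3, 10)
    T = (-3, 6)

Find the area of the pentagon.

42.5

P→Q: (-7)(-1) − (-2)(-2) = 3
Q→R: (-2)(5) − (1)(-1) = -9
R→S: (1)(10) − (3)(5) = -5
S→T: (3)(6) − (-3)(10) = 48
T→P: (-3)(-2) − (-7)(6) = 48
Σ = 85
Area = |Σ|/2 = 42.5.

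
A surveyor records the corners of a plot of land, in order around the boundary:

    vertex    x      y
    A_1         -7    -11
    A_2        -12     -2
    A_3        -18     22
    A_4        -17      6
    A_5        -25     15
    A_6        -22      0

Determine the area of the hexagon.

157.5

Σ = (-118) + (-300) + (266) + (-105) + (330) + (242) = 315
Area = |Σ|/2 = 157.5.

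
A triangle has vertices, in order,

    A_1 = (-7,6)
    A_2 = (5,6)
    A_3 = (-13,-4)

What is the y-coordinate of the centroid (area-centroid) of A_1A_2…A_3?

Apply the shoelace formula. First the cross-terms c_i = x_i·y_{i+1} − x_{i+1}·y_i:
  -72, 58, -106  ⇒  2A = -120, A = -60.
Then Σ (y_i + y_{i+1})·c_i = -960, so ȳ = -960 / (6·(-60)) = 8/3.

8/3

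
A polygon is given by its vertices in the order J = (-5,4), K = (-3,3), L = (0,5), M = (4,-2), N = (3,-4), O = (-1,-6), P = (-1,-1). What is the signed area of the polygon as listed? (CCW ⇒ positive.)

Σ = (-3) + (-15) + (-20) + (-10) + (-22) + (-5) + (-9) = -84
Signed area = Σ/2 = -42 (negative ⇒ clockwise traversal).

-42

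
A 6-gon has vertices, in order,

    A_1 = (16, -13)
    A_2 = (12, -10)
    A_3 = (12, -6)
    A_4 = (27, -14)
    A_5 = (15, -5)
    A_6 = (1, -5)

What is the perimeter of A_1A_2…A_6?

|A_1A_2| = √((-4)² + (3)²) = √25 = 5
|A_2A_3| = √((0)² + (4)²) = √16 = 4
|A_3A_4| = √((15)² + (-8)²) = √289 = 17
|A_4A_5| = √((-12)² + (9)²) = √225 = 15
|A_5A_6| = √((-14)² + (0)²) = √196 = 14
|A_6A_1| = √((15)² + (-8)²) = √289 = 17
Perimeter = 5 + 4 + 17 + 15 + 14 + 17 = 72.

72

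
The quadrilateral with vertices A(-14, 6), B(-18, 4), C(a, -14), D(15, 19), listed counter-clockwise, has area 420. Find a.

The doubled signed area Σ (x_i y_{i+1} − x_{i+1} y_i) is linear in a.
With a=0 it equals 870; the coefficient of a is 15 (from the two edges through C).
So 15·a + 870 = 2·420 = 840 ⇒ a = -2.

-2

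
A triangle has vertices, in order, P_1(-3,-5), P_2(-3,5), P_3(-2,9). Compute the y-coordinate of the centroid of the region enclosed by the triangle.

3

Apply the surveyor's formula. First the cross-terms c_i = x_i·y_{i+1} − x_{i+1}·y_i:
  -30, -17, 37  ⇒  2A = -10, A = -5.
Then Σ (y_i + y_{i+1})·c_i = -90, so ȳ = -90 / (6·(-5)) = 3.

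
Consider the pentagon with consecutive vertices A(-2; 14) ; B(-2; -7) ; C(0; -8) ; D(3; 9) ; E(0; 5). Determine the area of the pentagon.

53.5

Apply the shoelace formula: 2A = Σ (x_i·y_{i+1} − x_{i+1}·y_i), indices taken mod 5.
Σ = (42) + (16) + (24) + (15) + (10) = 107
Area = |Σ|/2 = 53.5.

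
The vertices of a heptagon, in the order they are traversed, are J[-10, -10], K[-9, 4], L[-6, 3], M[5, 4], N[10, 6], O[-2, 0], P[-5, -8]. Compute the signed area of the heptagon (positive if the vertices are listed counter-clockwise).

Apply the shoelace (surveyor's) formula: 2A = Σ (x_i·y_{i+1} − x_{i+1}·y_i), indices taken mod 7.
Σ = (-130) + (-3) + (-39) + (-10) + (12) + (16) + (-30) = -184
Signed area = Σ/2 = -92 (negative ⇒ clockwise traversal).

-92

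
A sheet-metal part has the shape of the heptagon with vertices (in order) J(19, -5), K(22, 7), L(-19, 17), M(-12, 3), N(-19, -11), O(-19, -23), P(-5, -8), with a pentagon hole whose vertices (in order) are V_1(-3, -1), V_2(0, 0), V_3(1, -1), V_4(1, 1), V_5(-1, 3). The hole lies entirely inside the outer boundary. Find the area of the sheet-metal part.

756

Outer boundary:
Apply Gauss's area formula: 2A = Σ (x_i·y_{i+1} − x_{i+1}·y_i), indices taken mod 7.
J→K: (19)(7) − (22)(-5) = 243
K→L: (22)(17) − (-19)(7) = 507
L→M: (-19)(3) − (-12)(17) = 147
M→N: (-12)(-11) − (-19)(3) = 189
N→O: (-19)(-23) − (-19)(-11) = 228
O→P: (-19)(-8) − (-5)(-23) = 37
P→J: (-5)(-5) − (19)(-8) = 177
Σ = 1528
Area = |Σ|/2 = 764.
Hole:
Apply the surveyor's formula: 2A = Σ (x_i·y_{i+1} − x_{i+1}·y_i), indices taken mod 5.
Σ = (0) + (0) + (2) + (4) + (10) = 16
Area = |Σ|/2 = 8.
Net area = 764 − 8 = 756.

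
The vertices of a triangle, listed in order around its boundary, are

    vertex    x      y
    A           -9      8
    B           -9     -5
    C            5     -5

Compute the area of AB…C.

Apply the surveyor's formula: 2A = Σ (x_i·y_{i+1} − x_{i+1}·y_i), indices taken mod 3.
Cross-terms: 117, 70, -5  ⇒  Σ = 182
Area = |Σ|/2 = 91.

91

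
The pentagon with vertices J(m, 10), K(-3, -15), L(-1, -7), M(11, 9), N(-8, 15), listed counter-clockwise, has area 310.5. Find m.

The doubled signed area Σ (x_i y_{i+1} − x_{i+1} y_i) is linear in m.
With m=0 it equals 261; the coefficient of m is -30 (from the two edges through J).
So -30·m + 261 = 2·310.5 = 621 ⇒ m = -12.

-12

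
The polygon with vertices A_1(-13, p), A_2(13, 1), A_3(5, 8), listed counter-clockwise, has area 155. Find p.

-15

The doubled signed area Σ (x_i y_{i+1} − x_{i+1} y_i) is linear in p.
With p=0 it equals 190; the coefficient of p is -8 (from the two edges through A_1).
So -8·p + 190 = 2·155 = 310 ⇒ p = -15.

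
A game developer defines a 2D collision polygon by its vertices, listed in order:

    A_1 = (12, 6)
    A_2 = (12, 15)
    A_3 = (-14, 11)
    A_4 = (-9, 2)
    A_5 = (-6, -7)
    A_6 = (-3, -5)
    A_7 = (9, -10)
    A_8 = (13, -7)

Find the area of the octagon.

Apply the shoelace formula: 2A = Σ (x_i·y_{i+1} − x_{i+1}·y_i), indices taken mod 8.
Σ = (108) + (342) + (71) + (75) + (9) + (75) + (67) + (162) = 909
Area = |Σ|/2 = 454.5.

454.5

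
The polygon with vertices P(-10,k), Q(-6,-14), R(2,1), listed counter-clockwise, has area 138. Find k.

13

Write out the shoelace sum; only the two edges meeting at P involve k:
2·Area = [(2·k − (-10)·1) + ((-10)·(-14) − (-6)·k)] + 22
       = 8·k + 172 = 276
⇒ k = 13.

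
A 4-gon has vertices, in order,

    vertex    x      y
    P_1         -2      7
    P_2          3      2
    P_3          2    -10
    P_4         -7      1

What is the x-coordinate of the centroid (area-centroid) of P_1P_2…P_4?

-284/261

Apply Gauss's area formula. First the cross-terms c_i = x_i·y_{i+1} − x_{i+1}·y_i:
  -25, -34, -68, -47  ⇒  2A = -174, A = -87.
Then Σ (x_i + x_{i+1})·c_i = 568, so x̄ = 568 / (6·(-87)) = -284/261.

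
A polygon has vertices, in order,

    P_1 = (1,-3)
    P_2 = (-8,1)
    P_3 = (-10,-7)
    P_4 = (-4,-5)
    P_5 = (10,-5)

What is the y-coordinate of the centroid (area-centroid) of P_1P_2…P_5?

Apply the surveyor's formula. First the cross-terms c_i = x_i·y_{i+1} − x_{i+1}·y_i:
  -23, 66, 22, 70, -25  ⇒  2A = 110, A = 55.
Then Σ (y_i + y_{i+1})·c_i = -1114, so ȳ = -1114 / (6·55) = -557/165.

-557/165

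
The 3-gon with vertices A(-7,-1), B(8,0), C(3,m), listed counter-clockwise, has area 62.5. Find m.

8

Write out the shoelace sum; only the two edges meeting at C involve m:
2·Area = [(8·m − 3·0) + (3·(-1) − (-7)·m)] + 8
       = 15·m + 5 = 125
⇒ m = 8.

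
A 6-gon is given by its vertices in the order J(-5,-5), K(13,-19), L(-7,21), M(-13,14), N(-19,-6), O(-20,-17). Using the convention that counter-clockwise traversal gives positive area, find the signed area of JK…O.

518.5

Apply the surveyor's formula: 2A = Σ (x_i·y_{i+1} − x_{i+1}·y_i), indices taken mod 6.
Σ = (160) + (140) + (175) + (344) + (203) + (15) = 1037
Signed area = Σ/2 = 518.5 (positive ⇒ counter-clockwise traversal).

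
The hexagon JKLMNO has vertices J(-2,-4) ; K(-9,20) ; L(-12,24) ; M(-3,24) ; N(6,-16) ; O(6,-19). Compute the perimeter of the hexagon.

100

|JK| = √((-7)² + (24)²) = √625 = 25
|KL| = √((-3)² + (4)²) = √25 = 5
|LM| = √((9)² + (0)²) = √81 = 9
|MN| = √((9)² + (-40)²) = √1681 = 41
|NO| = √((0)² + (-3)²) = √9 = 3
|OJ| = √((-8)² + (15)²) = √289 = 17
Perimeter = 25 + 5 + 9 + 41 + 3 + 17 = 100.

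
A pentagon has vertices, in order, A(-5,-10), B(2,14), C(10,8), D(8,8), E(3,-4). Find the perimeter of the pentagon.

60

|AB| = √((7)² + (24)²) = √625 = 25
|BC| = √((8)² + (-6)²) = √100 = 10
|CD| = √((-2)² + (0)²) = √4 = 2
|DE| = √((-5)² + (-12)²) = √169 = 13
|EA| = √((-8)² + (-6)²) = √100 = 10
Perimeter = 25 + 10 + 2 + 13 + 10 = 60.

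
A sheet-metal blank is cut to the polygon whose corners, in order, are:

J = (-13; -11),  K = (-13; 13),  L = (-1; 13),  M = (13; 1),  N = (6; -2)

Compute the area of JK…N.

381

Apply Gauss's area formula: 2A = Σ (x_i·y_{i+1} − x_{i+1}·y_i), indices taken mod 5.
J→K: (-13)(13) − (-13)(-11) = -312
K→L: (-13)(13) − (-1)(13) = -156
L→M: (-1)(1) − (13)(13) = -170
M→N: (13)(-2) − (6)(1) = -32
N→J: (6)(-11) − (-13)(-2) = -92
Σ = -762
Area = |Σ|/2 = 381.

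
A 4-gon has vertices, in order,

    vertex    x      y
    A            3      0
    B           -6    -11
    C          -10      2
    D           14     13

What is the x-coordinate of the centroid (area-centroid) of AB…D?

Apply the shoelace formula. First the cross-terms c_i = x_i·y_{i+1} − x_{i+1}·y_i:
  -33, -122, -158, -39  ⇒  2A = -352, A = -176.
Then Σ (x_i + x_{i+1})·c_i = 756, so x̄ = 756 / (6·(-176)) = -63/88.

-63/88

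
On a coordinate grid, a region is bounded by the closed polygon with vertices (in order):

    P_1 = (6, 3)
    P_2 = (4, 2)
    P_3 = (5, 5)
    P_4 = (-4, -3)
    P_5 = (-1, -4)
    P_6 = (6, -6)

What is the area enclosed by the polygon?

Apply the surveyor's formula: 2A = Σ (x_i·y_{i+1} − x_{i+1}·y_i), indices taken mod 6.
Cross-terms: 0, 10, 5, 13, 30, 54  ⇒  Σ = 112
Area = |Σ|/2 = 56.

56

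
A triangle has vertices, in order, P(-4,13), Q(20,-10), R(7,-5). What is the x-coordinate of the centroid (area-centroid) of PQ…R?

23/3

Apply the shoelace formula. First the cross-terms c_i = x_i·y_{i+1} − x_{i+1}·y_i:
  -220, -30, 71  ⇒  2A = -179, A = -89.5.
Then Σ (x_i + x_{i+1})·c_i = -4117, so x̄ = -4117 / (6·(-89.5)) = 23/3.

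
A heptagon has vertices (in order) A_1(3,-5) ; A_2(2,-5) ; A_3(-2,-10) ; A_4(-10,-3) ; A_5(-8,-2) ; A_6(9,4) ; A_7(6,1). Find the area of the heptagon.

97.5

Apply the shoelace formula: 2A = Σ (x_i·y_{i+1} − x_{i+1}·y_i), indices taken mod 7.
Cross-terms: -5, -30, -94, -4, -14, -15, -33  ⇒  Σ = -195
Area = |Σ|/2 = 97.5.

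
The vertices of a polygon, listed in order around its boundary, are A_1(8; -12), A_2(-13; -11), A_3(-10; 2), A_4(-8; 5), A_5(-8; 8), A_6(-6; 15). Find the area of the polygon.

279

A_1→A_2: (8)(-11) − (-13)(-12) = -244
A_2→A_3: (-13)(2) − (-10)(-11) = -136
A_3→A_4: (-10)(5) − (-8)(2) = -34
A_4→A_5: (-8)(8) − (-8)(5) = -24
A_5→A_6: (-8)(15) − (-6)(8) = -72
A_6→A_1: (-6)(-12) − (8)(15) = -48
Σ = -558
Area = |Σ|/2 = 279.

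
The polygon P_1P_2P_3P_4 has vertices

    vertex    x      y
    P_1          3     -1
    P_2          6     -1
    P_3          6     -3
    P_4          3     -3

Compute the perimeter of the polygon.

|P_1P_2| = √((3)² + (0)²) = √9 = 3
|P_2P_3| = √((0)² + (-2)²) = √4 = 2
|P_3P_4| = √((-3)² + (0)²) = √9 = 3
|P_4P_1| = √((0)² + (2)²) = √4 = 2
Perimeter = 3 + 2 + 3 + 2 = 10.

10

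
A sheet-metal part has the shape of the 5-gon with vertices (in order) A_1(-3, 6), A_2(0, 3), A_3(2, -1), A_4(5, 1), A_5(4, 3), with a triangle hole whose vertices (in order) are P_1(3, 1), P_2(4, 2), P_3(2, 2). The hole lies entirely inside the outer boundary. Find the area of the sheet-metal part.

17

Outer boundary:
Apply the shoelace (surveyor's) formula: 2A = Σ (x_i·y_{i+1} − x_{i+1}·y_i), indices taken mod 5.
Cross-terms: -9, -6, 7, 11, 33  ⇒  Σ = 36
Area = |Σ|/2 = 18.
Hole:
Apply the shoelace formula: 2A = Σ (x_i·y_{i+1} − x_{i+1}·y_i), indices taken mod 3.
P_1→P_2: (3)(2) − (4)(1) = 2
P_2→P_3: (4)(2) − (2)(2) = 4
P_3→P_1: (2)(1) − (3)(2) = -4
Σ = 2
Area = |Σ|/2 = 1.
Net area = 18 − 1 = 17.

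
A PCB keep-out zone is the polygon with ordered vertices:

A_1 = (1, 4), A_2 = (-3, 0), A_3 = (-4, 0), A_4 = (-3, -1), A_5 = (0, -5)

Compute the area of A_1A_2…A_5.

Apply the shoelace formula: 2A = Σ (x_i·y_{i+1} − x_{i+1}·y_i), indices taken mod 5.
Σ = (12) + (0) + (4) + (15) + (5) = 36
Area = |Σ|/2 = 18.

18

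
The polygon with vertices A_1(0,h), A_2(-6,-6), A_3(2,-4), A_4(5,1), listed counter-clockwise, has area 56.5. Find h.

The doubled signed area Σ (x_i y_{i+1} − x_{i+1} y_i) is linear in h.
With h=0 it equals 58; the coefficient of h is 11 (from the two edges through A_1).
So 11·h + 58 = 2·56.5 = 113 ⇒ h = 5.

5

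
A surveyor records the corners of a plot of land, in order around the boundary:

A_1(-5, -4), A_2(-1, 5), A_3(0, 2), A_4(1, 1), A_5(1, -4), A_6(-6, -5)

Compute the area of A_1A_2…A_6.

Apply Gauss's area formula: 2A = Σ (x_i·y_{i+1} − x_{i+1}·y_i), indices taken mod 6.
Σ = (-29) + (-2) + (-2) + (-5) + (-29) + (-1) = -68
Area = |Σ|/2 = 34.

34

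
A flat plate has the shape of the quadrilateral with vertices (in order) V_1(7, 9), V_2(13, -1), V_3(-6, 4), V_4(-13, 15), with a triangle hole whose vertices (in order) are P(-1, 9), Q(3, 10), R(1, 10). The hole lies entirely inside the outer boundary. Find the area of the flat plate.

Outer boundary:
Apply Gauss's area formula: 2A = Σ (x_i·y_{i+1} − x_{i+1}·y_i), indices taken mod 4.
V_1→V_2: (7)(-1) − (13)(9) = -124
V_2→V_3: (13)(4) − (-6)(-1) = 46
V_3→V_4: (-6)(15) − (-13)(4) = -38
V_4→V_1: (-13)(9) − (7)(15) = -222
Σ = -338
Area = |Σ|/2 = 169.
Hole:
Σ = (-37) + (20) + (19) = 2
Area = |Σ|/2 = 1.
Net area = 169 − 1 = 168.

168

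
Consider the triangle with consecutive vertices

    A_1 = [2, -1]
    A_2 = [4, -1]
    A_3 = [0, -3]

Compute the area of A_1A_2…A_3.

2

A_1→A_2: (2)(-1) − (4)(-1) = 2
A_2→A_3: (4)(-3) − (0)(-1) = -12
A_3→A_1: (0)(-1) − (2)(-3) = 6
Σ = -4
Area = |Σ|/2 = 2.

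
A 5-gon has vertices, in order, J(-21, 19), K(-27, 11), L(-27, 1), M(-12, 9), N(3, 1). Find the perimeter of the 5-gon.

84

|JK| = √((-6)² + (-8)²) = √100 = 10
|KL| = √((0)² + (-10)²) = √100 = 10
|LM| = √((15)² + (8)²) = √289 = 17
|MN| = √((15)² + (-8)²) = √289 = 17
|NJ| = √((-24)² + (18)²) = √900 = 30
Perimeter = 10 + 10 + 17 + 17 + 30 = 84.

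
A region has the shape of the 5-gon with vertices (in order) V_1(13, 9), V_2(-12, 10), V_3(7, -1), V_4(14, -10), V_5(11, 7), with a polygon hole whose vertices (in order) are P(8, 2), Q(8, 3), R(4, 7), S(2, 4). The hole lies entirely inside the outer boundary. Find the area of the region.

Outer boundary:
Apply the surveyor's formula: 2A = Σ (x_i·y_{i+1} − x_{i+1}·y_i), indices taken mod 5.
Cross-terms: 238, -58, -56, 208, 8  ⇒  Σ = 340
Area = |Σ|/2 = 170.
Hole:
Apply the shoelace formula: 2A = Σ (x_i·y_{i+1} − x_{i+1}·y_i), indices taken mod 4.
Σ = (8) + (44) + (2) + (-28) = 26
Area = |Σ|/2 = 13.
Net area = 170 − 13 = 157.

157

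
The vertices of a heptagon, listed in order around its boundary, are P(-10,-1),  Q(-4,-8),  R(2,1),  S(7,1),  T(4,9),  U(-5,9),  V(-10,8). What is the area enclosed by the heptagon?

Cross-terms: 76, 12, -5, 59, 81, 50, 90  ⇒  Σ = 363
Area = |Σ|/2 = 181.5.

181.5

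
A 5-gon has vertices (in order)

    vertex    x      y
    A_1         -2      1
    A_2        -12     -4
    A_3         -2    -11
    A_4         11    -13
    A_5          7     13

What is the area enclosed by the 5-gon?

279

Apply Gauss's area formula: 2A = Σ (x_i·y_{i+1} − x_{i+1}·y_i), indices taken mod 5.
Σ = (20) + (124) + (147) + (234) + (33) = 558
Area = |Σ|/2 = 279.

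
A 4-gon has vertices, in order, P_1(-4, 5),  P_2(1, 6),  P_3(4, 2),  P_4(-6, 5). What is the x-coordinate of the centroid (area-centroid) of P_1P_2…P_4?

-13/87

Apply the surveyor's formula. First the cross-terms c_i = x_i·y_{i+1} − x_{i+1}·y_i:
  -29, -22, 32, -10  ⇒  2A = -29, A = -14.5.
Then Σ (x_i + x_{i+1})·c_i = 13, so x̄ = 13 / (6·(-14.5)) = -13/87.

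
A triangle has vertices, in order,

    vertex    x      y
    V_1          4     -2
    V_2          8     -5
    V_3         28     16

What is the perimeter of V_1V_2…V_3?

|V_1V_2| = √((4)² + (-3)²) = √25 = 5
|V_2V_3| = √((20)² + (21)²) = √841 = 29
|V_3V_1| = √((-24)² + (-18)²) = √900 = 30
Perimeter = 5 + 29 + 30 = 64.

64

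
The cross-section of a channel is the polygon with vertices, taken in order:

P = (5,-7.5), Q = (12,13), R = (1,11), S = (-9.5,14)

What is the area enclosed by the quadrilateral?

Apply Gauss's area formula: 2A = Σ (x_i·y_{i+1} − x_{i+1}·y_i), indices taken mod 4.
Σ = (155) + (119) + (118.5) + (1.25) = 393.75
Area = |Σ|/2 = 196.875.

196.875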